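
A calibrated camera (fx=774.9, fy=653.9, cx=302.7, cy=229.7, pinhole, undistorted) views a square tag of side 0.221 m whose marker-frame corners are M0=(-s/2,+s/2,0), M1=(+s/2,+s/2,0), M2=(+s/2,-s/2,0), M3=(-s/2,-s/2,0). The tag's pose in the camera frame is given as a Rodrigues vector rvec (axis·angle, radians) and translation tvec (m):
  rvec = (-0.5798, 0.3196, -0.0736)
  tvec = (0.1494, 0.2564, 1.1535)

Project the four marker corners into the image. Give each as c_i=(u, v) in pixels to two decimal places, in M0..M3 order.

Intrinsics K: fx=774.9, fy=653.9, cx=302.7, cy=229.7
Marker side s = 0.221 m; corners in marker frame (Z=0):
  M0 = (-0.1105, +0.1105, 0)
  M1 = (+0.1105, +0.1105, 0)
  M2 = (+0.1105, -0.1105, 0)
  M3 = (-0.1105, -0.1105, 0)
rvec = (-0.5798, 0.3196, -0.0736), |rvec| = θ = 0.66613 rad = 38.166°
Rodrigues: sinθ=0.61795, 1−cosθ=0.21378; R = I + sinθ·[k]× + (1−cosθ)·[k]×²:
    [+0.94818 -0.02100 +0.31704]
    [-0.15755 +0.83543 +0.52653]
    [-0.27592 -0.54920 +0.78883]
t = (0.1494, 0.2564, 1.1535) m
M0: Pc = R·M0+t = (+0.04231, +0.36612, +1.12330); u = 774.9·(+0.04231)/1.12330 + 302.7 = 331.8842, v = 653.9·(+0.36612)/1.12330 + 229.7 = 442.8293
M1: Pc = R·M1+t = (+0.25185, +0.33131, +1.06232); u = 774.9·(+0.25185)/1.06232 + 302.7 = 486.4114, v = 653.9·(+0.33131)/1.06232 + 229.7 = 433.6308
M2: Pc = R·M2+t = (+0.25649, +0.14668, +1.18370); u = 774.9·(+0.25649)/1.18370 + 302.7 = 470.6125, v = 653.9·(+0.14668)/1.18370 + 229.7 = 310.7267
M3: Pc = R·M3+t = (+0.04695, +0.18149, +1.24468); u = 774.9·(+0.04695)/1.24468 + 302.7 = 331.9277, v = 653.9·(+0.18149)/1.24468 + 229.7 = 325.0496

c0=(331.88, 442.83) c1=(486.41, 433.63) c2=(470.61, 310.73) c3=(331.93, 325.05)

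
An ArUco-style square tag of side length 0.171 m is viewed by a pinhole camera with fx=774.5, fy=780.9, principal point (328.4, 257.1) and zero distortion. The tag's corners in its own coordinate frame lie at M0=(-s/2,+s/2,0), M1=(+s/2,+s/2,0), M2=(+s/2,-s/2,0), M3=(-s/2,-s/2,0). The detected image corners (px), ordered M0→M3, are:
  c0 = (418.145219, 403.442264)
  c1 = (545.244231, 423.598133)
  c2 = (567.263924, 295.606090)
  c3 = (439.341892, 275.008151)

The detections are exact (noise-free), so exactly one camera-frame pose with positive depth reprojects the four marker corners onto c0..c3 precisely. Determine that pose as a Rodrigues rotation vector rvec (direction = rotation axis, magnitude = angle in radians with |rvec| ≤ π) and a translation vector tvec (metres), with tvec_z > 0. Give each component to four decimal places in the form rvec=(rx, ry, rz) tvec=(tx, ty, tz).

rvec=(0.0420, -0.0108, 0.1586) tvec=(0.2167, 0.1212, 1.0225)

Intrinsics K: fx=774.5, fy=780.9, cx=328.4, cy=257.1
Marker side s = 0.171 m; corners in marker frame (Z=0):
  M0 = (-0.0855, +0.0855, 0)
  M1 = (+0.0855, +0.0855, 0)
  M2 = (+0.0855, -0.0855, 0)
  M3 = (-0.0855, -0.0855, 0)
Detected image corners:
  c0 = (418.145219, 403.442264) px
  c1 = (545.244231, 423.598133) px
  c2 = (567.263924, 295.606090) px
  c3 = (439.341892, 275.008151) px
Planar DLT: solve 8×8 A·h = b for H (H[2,2]=1):
  H  [+752.46032 -106.62558 +492.53698]
  H  [+123.97819 +763.78816 +349.64537]
  H  [+0.01379 +0.04008 +1.00000]
B = K⁻¹H; ‖b₁‖=0.978029, ‖b₂‖=0.978029; λ = 2/(‖b₁‖+‖b₂‖) = 1.022464, sign → tz>0 ⇒ λ=+1.022464
r₁ = λ·B[:,0] = (+0.98739,+0.15769,+0.01410); r₂ = λ·B[:,1] = (-0.15814,+0.98657,+0.04098)
r₃ = r₁×r₂ = (-0.00745,-0.04270,+0.99906); SVD([r₁ r₂ r₃]) → R = UVᵀ:
  R  [+0.98739 -0.15814 -0.00745]
  R  [+0.15769 +0.98657 -0.04270]
  R  [+0.01410 +0.04098 +0.99906]
t = (+0.21669, +0.12117, +1.02246) m
tr R = 2.973015; θ = arccos((tr R − 1)/2) = 0.164458 rad = 9.423°
axis k = ((R−Rᵀ)₃₂, (R−Rᵀ)₁₃, (R−Rᵀ)₂₁) / (2 sinθ) = (+0.255564, -0.065825, +0.964549)
rvec = θ·k = (+0.042029, -0.010826, +0.158628)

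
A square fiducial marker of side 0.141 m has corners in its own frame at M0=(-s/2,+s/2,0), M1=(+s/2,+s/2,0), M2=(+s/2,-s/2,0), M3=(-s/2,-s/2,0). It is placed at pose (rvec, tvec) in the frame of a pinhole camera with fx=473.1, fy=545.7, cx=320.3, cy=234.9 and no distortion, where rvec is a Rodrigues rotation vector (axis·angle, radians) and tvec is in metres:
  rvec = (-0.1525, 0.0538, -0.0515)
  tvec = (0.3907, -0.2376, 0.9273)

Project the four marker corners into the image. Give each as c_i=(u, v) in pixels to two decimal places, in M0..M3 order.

Intrinsics K: fx=473.1, fy=545.7, cx=320.3, cy=234.9
Marker side s = 0.141 m; corners in marker frame (Z=0):
  M0 = (-0.0705, +0.0705, 0)
  M1 = (+0.0705, +0.0705, 0)
  M2 = (+0.0705, -0.0705, 0)
  M3 = (-0.0705, -0.0705, 0)
rvec = (-0.1525, 0.0538, -0.0515), |rvec| = θ = 0.16971 rad = 9.724°
Rodrigues: sinθ=0.16890, 1−cosθ=0.01437; R = I + sinθ·[k]× + (1−cosθ)·[k]×²:
    [+0.99723 +0.04716 +0.05746]
    [-0.05535 +0.98708 +0.15039]
    [-0.04962 -0.15315 +0.98696]
t = (0.3907, -0.2376, 0.9273) m
M0: Pc = R·M0+t = (+0.32372, -0.16411, +0.92000); u = 473.1·(+0.32372)/0.92000 + 320.3 = 486.7692, v = 545.7·(-0.16411)/0.92000 + 234.9 = 137.5584
M1: Pc = R·M1+t = (+0.46433, -0.17191, +0.91300); u = 473.1·(+0.46433)/0.91300 + 320.3 = 560.9061, v = 545.7·(-0.17191)/0.91300 + 234.9 = 132.1481
M2: Pc = R·M2+t = (+0.45768, -0.31109, +0.93460); u = 473.1·(+0.45768)/0.93460 + 320.3 = 551.9807, v = 545.7·(-0.31109)/0.93460 + 234.9 = 53.2581
M3: Pc = R·M3+t = (+0.31707, -0.30329, +0.94160); u = 473.1·(+0.31707)/0.94160 + 320.3 = 479.6103, v = 545.7·(-0.30329)/0.94160 + 234.9 = 59.1306

c0=(486.77, 137.56) c1=(560.91, 132.15) c2=(551.98, 53.26) c3=(479.61, 59.13)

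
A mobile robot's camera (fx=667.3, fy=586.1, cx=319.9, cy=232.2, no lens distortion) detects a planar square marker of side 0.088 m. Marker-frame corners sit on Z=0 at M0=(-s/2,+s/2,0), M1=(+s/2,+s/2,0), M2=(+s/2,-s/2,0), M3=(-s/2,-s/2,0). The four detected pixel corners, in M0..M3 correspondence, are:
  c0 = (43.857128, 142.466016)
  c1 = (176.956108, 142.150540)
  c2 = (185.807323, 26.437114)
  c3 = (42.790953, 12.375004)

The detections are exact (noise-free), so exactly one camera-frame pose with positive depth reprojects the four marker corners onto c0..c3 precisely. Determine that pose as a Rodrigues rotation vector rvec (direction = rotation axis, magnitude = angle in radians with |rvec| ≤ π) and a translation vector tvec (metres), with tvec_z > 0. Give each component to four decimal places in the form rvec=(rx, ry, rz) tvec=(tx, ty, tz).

rvec=(0.4069, -0.5908, 0.0311) tvec=(-0.1304, -0.1085, 0.4270)

Intrinsics K: fx=667.3, fy=586.1, cx=319.9, cy=232.2
Marker side s = 0.088 m; corners in marker frame (Z=0):
  M0 = (-0.0440, +0.0440, 0)
  M1 = (+0.0440, +0.0440, 0)
  M2 = (+0.0440, -0.0440, 0)
  M3 = (-0.0440, -0.0440, 0)
Detected image corners:
  c0 = (43.857128, 142.466016) px
  c1 = (176.956108, 142.150540) px
  c2 = (185.807323, 26.437114) px
  c3 = (42.790953, 12.375004) px
Planar DLT: solve 8×8 A·h = b for H (H[2,2]=1):
  H  [+1710.72526 +48.36375 +116.17272]
  H  [+178.67566 +1460.93554 +83.35586]
  H  [+1.28169 +0.85245 +1.00000]
B = K⁻¹H; ‖b₁‖=2.341656, ‖b₂‖=2.341656; λ = 2/(‖b₁‖+‖b₂‖) = 0.427048, sign → tz>0 ⇒ λ=+0.427048
r₁ = λ·B[:,0] = (+0.83241,-0.08666,+0.54734); r₂ = λ·B[:,1] = (-0.14357,+0.92025,+0.36404)
r₃ = r₁×r₂ = (-0.53524,-0.38161,+0.75359); SVD([r₁ r₂ r₃]) → R = UVᵀ:
  R  [+0.83241 -0.14357 -0.53524]
  R  [-0.08666 +0.92025 -0.38161]
  R  [+0.54734 +0.36404 +0.75359]
t = (-0.13038, -0.10845, +0.42705) m
tr R = 2.506251; θ = arccos((tr R − 1)/2) = 0.717996 rad = 41.138°
axis k = ((R−Rᵀ)₃₂, (R−Rᵀ)₁₃, (R−Rᵀ)₂₁) / (2 sinθ) = (+0.566703, -0.822786, +0.043251)
rvec = θ·k = (+0.406890, -0.590758, +0.031054)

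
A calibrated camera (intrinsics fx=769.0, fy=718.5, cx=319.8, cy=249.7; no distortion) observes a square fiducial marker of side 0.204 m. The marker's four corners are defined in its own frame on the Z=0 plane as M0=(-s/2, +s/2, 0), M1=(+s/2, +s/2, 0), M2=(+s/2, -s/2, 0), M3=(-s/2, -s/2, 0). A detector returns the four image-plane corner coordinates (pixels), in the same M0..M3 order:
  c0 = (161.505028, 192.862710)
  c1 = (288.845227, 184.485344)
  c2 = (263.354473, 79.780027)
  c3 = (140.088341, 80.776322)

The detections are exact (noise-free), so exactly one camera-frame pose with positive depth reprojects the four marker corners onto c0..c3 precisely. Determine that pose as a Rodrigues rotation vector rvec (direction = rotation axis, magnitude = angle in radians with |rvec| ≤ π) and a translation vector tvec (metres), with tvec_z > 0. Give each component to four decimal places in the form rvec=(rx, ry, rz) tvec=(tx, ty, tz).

Intrinsics K: fx=769.0, fy=718.5, cx=319.8, cy=249.7
Marker side s = 0.204 m; corners in marker frame (Z=0):
  M0 = (-0.1020, +0.1020, 0)
  M1 = (+0.1020, +0.1020, 0)
  M2 = (+0.1020, -0.1020, 0)
  M3 = (-0.1020, -0.1020, 0)
Detected image corners:
  c0 = (161.505028, 192.862710) px
  c1 = (288.845227, 184.485344) px
  c2 = (263.354473, 79.780027) px
  c3 = (140.088341, 80.776322) px
Planar DLT: solve 8×8 A·h = b for H (H[2,2]=1):
  H  [+683.22336 +68.32433 +215.25730]
  H  [+21.03892 +501.15867 +133.18196]
  H  [+0.32428 -0.22008 +1.00000]
B = K⁻¹H; ‖b₁‖=0.824639, ‖b₂‖=0.824639; λ = 2/(‖b₁‖+‖b₂‖) = 1.212653, sign → tz>0 ⇒ λ=+1.212653
r₁ = λ·B[:,0] = (+0.91386,-0.10115,+0.39324); r₂ = λ·B[:,1] = (+0.21873,+0.93858,-0.26688)
r₃ = r₁×r₂ = (-0.34209,+0.32990,+0.87985); SVD([r₁ r₂ r₃]) → R = UVᵀ:
  R  [+0.91386 +0.21873 -0.34209]
  R  [-0.10115 +0.93858 +0.32990]
  R  [+0.39324 -0.26688 +0.87985]
t = (-0.16486, -0.19665, +1.21265) m
tr R = 2.732292; θ = arccos((tr R − 1)/2) = 0.523358 rad = 29.986°
axis k = ((R−Rᵀ)₃₂, (R−Rᵀ)₁₃, (R−Rᵀ)₂₁) / (2 sinθ) = (-0.597026, -0.735630, -0.320013)
rvec = θ·k = (-0.312458, -0.384998, -0.167481)

rvec=(-0.3125, -0.3850, -0.1675) tvec=(-0.1649, -0.1967, 1.2127)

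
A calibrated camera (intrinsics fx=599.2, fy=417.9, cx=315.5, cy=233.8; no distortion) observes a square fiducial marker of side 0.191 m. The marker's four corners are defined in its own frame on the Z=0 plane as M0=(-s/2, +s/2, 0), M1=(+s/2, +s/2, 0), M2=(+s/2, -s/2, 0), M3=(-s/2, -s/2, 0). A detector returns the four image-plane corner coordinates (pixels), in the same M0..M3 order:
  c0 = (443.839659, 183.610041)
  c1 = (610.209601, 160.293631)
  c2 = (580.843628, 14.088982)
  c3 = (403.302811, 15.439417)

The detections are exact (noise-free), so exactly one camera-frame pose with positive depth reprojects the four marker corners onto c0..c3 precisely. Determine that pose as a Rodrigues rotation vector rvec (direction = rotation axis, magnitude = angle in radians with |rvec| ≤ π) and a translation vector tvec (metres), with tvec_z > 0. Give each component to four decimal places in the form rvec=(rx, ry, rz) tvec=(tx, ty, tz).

rvec=(0.0582, -0.4047, -0.2058) tvec=(0.1725, -0.1720, 0.5155)

Intrinsics K: fx=599.2, fy=417.9, cx=315.5, cy=233.8
Marker side s = 0.191 m; corners in marker frame (Z=0):
  M0 = (-0.0955, +0.0955, 0)
  M1 = (+0.0955, +0.0955, 0)
  M2 = (+0.0955, -0.0955, 0)
  M3 = (-0.0955, -0.0955, 0)
Detected image corners:
  c0 = (443.839659, 183.610041) px
  c1 = (610.209601, 160.293631) px
  c2 = (580.843628, 14.088982) px
  c3 = (403.302811, 15.439417) px
Planar DLT: solve 8×8 A·h = b for H (H[2,2]=1):
  H  [+1280.10393 +276.90984 +515.99216]
  H  [+4.07725 +836.46226 +94.33256]
  H  [+0.74643 +0.18841 +1.00000]
B = K⁻¹H; ‖b₁‖=1.939769, ‖b₂‖=1.939769; λ = 2/(‖b₁‖+‖b₂‖) = 0.515525, sign → tz>0 ⇒ λ=+0.515525
r₁ = λ·B[:,0] = (+0.89873,-0.21025,+0.38480); r₂ = λ·B[:,1] = (+0.18710,+0.97753,+0.09713)
r₃ = r₁×r₂ = (-0.39658,-0.01530,+0.91787); SVD([r₁ r₂ r₃]) → R = UVᵀ:
  R  [+0.89873 +0.18710 -0.39658]
  R  [-0.21025 +0.97753 -0.01530]
  R  [+0.38480 +0.09713 +0.91787]
t = (+0.17249, -0.17205, +0.51553) m
tr R = 2.794136; θ = arccos((tr R − 1)/2) = 0.457707 rad = 26.225°
axis k = ((R−Rᵀ)₃₂, (R−Rᵀ)₁₃, (R−Rᵀ)₂₁) / (2 sinθ) = (+0.127209, -0.884124, -0.449602)
rvec = θ·k = (+0.058225, -0.404670, -0.205786)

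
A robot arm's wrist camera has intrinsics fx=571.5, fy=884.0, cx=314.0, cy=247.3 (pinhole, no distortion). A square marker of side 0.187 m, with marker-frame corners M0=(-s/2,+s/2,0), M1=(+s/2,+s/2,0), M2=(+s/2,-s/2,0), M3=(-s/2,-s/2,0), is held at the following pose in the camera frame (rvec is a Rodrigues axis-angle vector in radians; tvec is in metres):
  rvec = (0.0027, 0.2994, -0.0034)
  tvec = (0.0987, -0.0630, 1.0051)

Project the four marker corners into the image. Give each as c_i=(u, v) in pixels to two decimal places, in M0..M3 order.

Intrinsics K: fx=571.5, fy=884.0, cx=314.0, cy=247.3
Marker side s = 0.187 m; corners in marker frame (Z=0):
  M0 = (-0.0935, +0.0935, 0)
  M1 = (+0.0935, +0.0935, 0)
  M2 = (+0.0935, -0.0935, 0)
  M3 = (-0.0935, -0.0935, 0)
rvec = (0.0027, 0.2994, -0.0034), |rvec| = θ = 0.29943 rad = 17.156°
Rodrigues: sinθ=0.29498, 1−cosθ=0.04450; R = I + sinθ·[k]× + (1−cosθ)·[k]×²:
    [+0.95551 +0.00375 +0.29494]
    [-0.00295 +0.99999 -0.00317]
    [-0.29495 +0.00215 +0.95551]
t = (0.0987, -0.0630, 1.0051) m
M0: Pc = R·M0+t = (+0.00971, +0.03077, +1.03288); u = 571.5·(+0.00971)/1.03288 + 314.0 = 319.3730, v = 884.0·(+0.03077)/1.03288 + 247.3 = 273.6389
M1: Pc = R·M1+t = (+0.18839, +0.03022, +0.97772); u = 571.5·(+0.18839)/0.97772 + 314.0 = 424.1183, v = 884.0·(+0.03022)/0.97772 + 247.3 = 274.6263
M2: Pc = R·M2+t = (+0.18769, -0.15677, +0.97732); u = 571.5·(+0.18769)/0.97732 + 314.0 = 423.7536, v = 884.0·(-0.15677)/0.97732 + 247.3 = 105.4950
M3: Pc = R·M3+t = (+0.00901, -0.15622, +1.03248); u = 571.5·(+0.00901)/1.03248 + 314.0 = 318.9869, v = 884.0·(-0.15622)/1.03248 + 247.3 = 113.5424

c0=(319.37, 273.64) c1=(424.12, 274.63) c2=(423.75, 105.50) c3=(318.99, 113.54)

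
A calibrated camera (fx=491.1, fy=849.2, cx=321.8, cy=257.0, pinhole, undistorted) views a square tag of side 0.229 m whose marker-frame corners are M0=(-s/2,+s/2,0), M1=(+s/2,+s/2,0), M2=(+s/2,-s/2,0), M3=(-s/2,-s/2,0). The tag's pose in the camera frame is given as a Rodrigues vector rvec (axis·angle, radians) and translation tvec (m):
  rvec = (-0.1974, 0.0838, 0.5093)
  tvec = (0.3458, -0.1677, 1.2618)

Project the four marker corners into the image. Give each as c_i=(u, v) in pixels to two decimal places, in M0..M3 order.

c0=(395.95, 173.04) c1=(477.42, 246.36) c2=(516.41, 115.43) c3=(436.46, 47.25)

Intrinsics K: fx=491.1, fy=849.2, cx=321.8, cy=257.0
Marker side s = 0.229 m; corners in marker frame (Z=0):
  M0 = (-0.1145, +0.1145, 0)
  M1 = (+0.1145, +0.1145, 0)
  M2 = (+0.1145, -0.1145, 0)
  M3 = (-0.1145, -0.1145, 0)
rvec = (-0.1974, 0.0838, 0.5093), |rvec| = θ = 0.55261 rad = 31.662°
Rodrigues: sinθ=0.52491, 1−cosθ=0.14884; R = I + sinθ·[k]× + (1−cosθ)·[k]×²:
    [+0.87015 -0.49183 +0.03060]
    [+0.47571 +0.85458 +0.20831]
    [-0.12860 -0.16670 +0.97758]
t = (0.3458, -0.1677, 1.2618) m
M0: Pc = R·M0+t = (+0.18985, -0.12432, +1.25744); u = 491.1·(+0.18985)/1.25744 + 321.8 = 395.9482, v = 849.2·(-0.12432)/1.25744 + 257.0 = 173.0421
M1: Pc = R·M1+t = (+0.38912, -0.01538, +1.22799); u = 491.1·(+0.38912)/1.22799 + 321.8 = 477.4168, v = 849.2·(-0.01538)/1.22799 + 257.0 = 246.3629
M2: Pc = R·M2+t = (+0.50175, -0.21108, +1.26616); u = 491.1·(+0.50175)/1.26616 + 321.8 = 516.4101, v = 849.2·(-0.21108)/1.26616 + 257.0 = 115.4306
M3: Pc = R·M3+t = (+0.30248, -0.32002, +1.29561); u = 491.1·(+0.30248)/1.29561 + 321.8 = 436.4556, v = 849.2·(-0.32002)/1.29561 + 257.0 = 47.2463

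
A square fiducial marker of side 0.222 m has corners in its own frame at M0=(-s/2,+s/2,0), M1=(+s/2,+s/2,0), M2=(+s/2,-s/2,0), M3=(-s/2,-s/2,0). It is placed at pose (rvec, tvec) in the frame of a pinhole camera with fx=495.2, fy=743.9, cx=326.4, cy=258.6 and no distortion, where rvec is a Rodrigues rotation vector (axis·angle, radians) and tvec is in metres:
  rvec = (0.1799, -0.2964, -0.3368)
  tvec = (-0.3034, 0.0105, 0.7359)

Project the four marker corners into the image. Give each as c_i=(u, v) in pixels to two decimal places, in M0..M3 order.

Intrinsics K: fx=495.2, fy=743.9, cx=326.4, cy=258.6
Marker side s = 0.222 m; corners in marker frame (Z=0):
  M0 = (-0.1110, +0.1110, 0)
  M1 = (+0.1110, +0.1110, 0)
  M2 = (+0.1110, -0.1110, 0)
  M3 = (-0.1110, -0.1110, 0)
rvec = (0.1799, -0.2964, -0.3368), |rvec| = θ = 0.48337 rad = 27.695°
Rodrigues: sinθ=0.46477, 1−cosθ=0.11457; R = I + sinθ·[k]× + (1−cosθ)·[k]×²:
    [+0.90130 +0.29769 -0.31470]
    [-0.34998 +0.92851 -0.12403]
    [+0.25528 +0.22193 +0.94105]
t = (-0.3034, 0.0105, 0.7359) m
M0: Pc = R·M0+t = (-0.37040, +0.15241, +0.73220); u = 495.2·(-0.37040)/0.73220 + 326.4 = 75.8905, v = 743.9·(+0.15241)/0.73220 + 258.6 = 413.4486
M1: Pc = R·M1+t = (-0.17031, +0.07472, +0.78887); u = 495.2·(-0.17031)/0.78887 + 326.4 = 219.4895, v = 743.9·(+0.07472)/0.78887 + 258.6 = 329.0572
M2: Pc = R·M2+t = (-0.23640, -0.13141, +0.73960); u = 495.2·(-0.23640)/0.73960 + 326.4 = 168.1192, v = 743.9·(-0.13141)/0.73960 + 258.6 = 126.4238
M3: Pc = R·M3+t = (-0.43649, -0.05372, +0.68293); u = 495.2·(-0.43649)/0.68293 + 326.4 = 9.8978, v = 743.9·(-0.05372)/0.68293 + 258.6 = 200.0879

c0=(75.89, 413.45) c1=(219.49, 329.06) c2=(168.12, 126.42) c3=(9.90, 200.09)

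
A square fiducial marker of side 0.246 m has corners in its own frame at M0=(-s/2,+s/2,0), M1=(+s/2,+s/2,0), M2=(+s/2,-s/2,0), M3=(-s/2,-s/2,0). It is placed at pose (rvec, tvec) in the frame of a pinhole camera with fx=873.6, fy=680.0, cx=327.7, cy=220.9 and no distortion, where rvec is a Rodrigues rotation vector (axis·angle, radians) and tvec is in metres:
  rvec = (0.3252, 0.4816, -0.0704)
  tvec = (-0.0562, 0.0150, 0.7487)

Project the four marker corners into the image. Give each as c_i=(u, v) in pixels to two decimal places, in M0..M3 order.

Intrinsics K: fx=873.6, fy=680.0, cx=327.7, cy=220.9
Marker side s = 0.246 m; corners in marker frame (Z=0):
  M0 = (-0.1230, +0.1230, 0)
  M1 = (+0.1230, +0.1230, 0)
  M2 = (+0.1230, -0.1230, 0)
  M3 = (-0.1230, -0.1230, 0)
rvec = (0.3252, 0.4816, -0.0704), |rvec| = θ = 0.58536 rad = 33.539°
Rodrigues: sinθ=0.55250, 1−cosθ=0.16649; R = I + sinθ·[k]× + (1−cosθ)·[k]×²:
    [+0.88490 +0.14255 +0.44344]
    [+0.00965 +0.94621 -0.32342]
    [-0.46569 +0.29047 +0.83592]
t = (-0.0562, 0.0150, 0.7487) m
M0: Pc = R·M0+t = (-0.14751, +0.13020, +0.84171); u = 873.6·(-0.14751)/0.84171 + 327.7 = 174.6017, v = 680.0·(+0.13020)/0.84171 + 220.9 = 326.0834
M1: Pc = R·M1+t = (+0.07018, +0.13257, +0.72715); u = 873.6·(+0.07018)/0.72715 + 327.7 = 412.0091, v = 680.0·(+0.13257)/0.72715 + 220.9 = 344.8745
M2: Pc = R·M2+t = (+0.03511, -0.10020, +0.65569); u = 873.6·(+0.03511)/0.65569 + 327.7 = 374.4771, v = 680.0·(-0.10020)/0.65569 + 220.9 = 116.9890
M3: Pc = R·M3+t = (-0.18258, -0.10257, +0.77025); u = 873.6·(-0.18258)/0.77025 + 327.7 = 120.6277, v = 680.0·(-0.10257)/0.77025 + 220.9 = 130.3480

c0=(174.60, 326.08) c1=(412.01, 344.87) c2=(374.48, 116.99) c3=(120.63, 130.35)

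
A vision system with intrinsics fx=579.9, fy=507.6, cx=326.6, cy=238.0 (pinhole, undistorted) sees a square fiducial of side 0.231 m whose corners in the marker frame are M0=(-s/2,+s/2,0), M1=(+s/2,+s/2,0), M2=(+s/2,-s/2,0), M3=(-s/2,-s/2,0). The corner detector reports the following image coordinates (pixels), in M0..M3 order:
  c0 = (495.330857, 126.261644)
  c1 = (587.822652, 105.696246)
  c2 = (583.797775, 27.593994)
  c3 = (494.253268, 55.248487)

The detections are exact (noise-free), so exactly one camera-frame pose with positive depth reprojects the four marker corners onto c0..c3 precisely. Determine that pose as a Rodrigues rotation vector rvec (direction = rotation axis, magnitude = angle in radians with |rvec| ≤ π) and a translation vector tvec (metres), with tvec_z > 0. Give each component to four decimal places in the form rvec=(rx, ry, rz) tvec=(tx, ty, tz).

Intrinsics K: fx=579.9, fy=507.6, cx=326.6, cy=238.0
Marker side s = 0.231 m; corners in marker frame (Z=0):
  M0 = (-0.1155, +0.1155, 0)
  M1 = (+0.1155, +0.1155, 0)
  M2 = (+0.1155, -0.1155, 0)
  M3 = (-0.1155, -0.1155, 0)
Detected image corners:
  c0 = (495.330857, 126.261644) px
  c1 = (587.822652, 105.696246) px
  c2 = (583.797775, 27.593994) px
  c3 = (494.253268, 55.248487) px
Planar DLT: solve 8×8 A·h = b for H (H[2,2]=1):
  H  [+149.25631 -58.17015 +537.90211]
  H  [-140.23622 +311.92492 +78.78168]
  H  [-0.45284 -0.12749 +1.00000]
B = K⁻¹H; ‖b₁‖=0.686822, ‖b₂‖=0.686822; λ = 2/(‖b₁‖+‖b₂‖) = 1.455981, sign → tz>0 ⇒ λ=+1.455981
r₁ = λ·B[:,0] = (+0.74607,-0.09311,-0.65932); r₂ = λ·B[:,1] = (-0.04151,+0.98174,-0.18562)
r₃ = r₁×r₂ = (+0.66457,+0.16585,+0.72859); SVD([r₁ r₂ r₃]) → R = UVᵀ:
  R  [+0.74607 -0.04151 +0.66457]
  R  [-0.09311 +0.98174 +0.16585]
  R  [-0.65932 -0.18562 +0.72859]
t = (+0.53053, -0.45670, +1.45598) m
tr R = 2.456409; θ = arccos((tr R − 1)/2) = 0.755098 rad = 43.264°
axis k = ((R−Rᵀ)₃₂, (R−Rᵀ)₁₃, (R−Rᵀ)₂₁) / (2 sinθ) = (-0.256413, +0.965834, -0.037644)
rvec = θ·k = (-0.193617, +0.729299, -0.028425)

rvec=(-0.1936, 0.7293, -0.0284) tvec=(0.5305, -0.4567, 1.4560)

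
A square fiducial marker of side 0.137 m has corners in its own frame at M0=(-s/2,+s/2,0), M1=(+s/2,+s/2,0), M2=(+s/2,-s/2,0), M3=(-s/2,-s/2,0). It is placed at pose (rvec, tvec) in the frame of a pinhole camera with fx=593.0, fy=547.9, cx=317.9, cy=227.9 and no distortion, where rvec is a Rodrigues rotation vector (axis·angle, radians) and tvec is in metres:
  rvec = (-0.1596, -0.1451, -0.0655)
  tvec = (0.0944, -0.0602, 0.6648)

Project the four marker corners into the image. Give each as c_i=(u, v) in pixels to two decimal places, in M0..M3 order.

c0=(347.37, 237.21) c1=(467.18, 230.89) c2=(453.53, 122.92) c3=(337.09, 125.73)

Intrinsics K: fx=593.0, fy=547.9, cx=317.9, cy=227.9
Marker side s = 0.137 m; corners in marker frame (Z=0):
  M0 = (-0.0685, +0.0685, 0)
  M1 = (+0.0685, +0.0685, 0)
  M2 = (+0.0685, -0.0685, 0)
  M3 = (-0.0685, -0.0685, 0)
rvec = (-0.1596, -0.1451, -0.0655), |rvec| = θ = 0.22542 rad = 12.916°
Rodrigues: sinθ=0.22352, 1−cosθ=0.02530; R = I + sinθ·[k]× + (1−cosθ)·[k]×²:
    [+0.98738 +0.07648 -0.13867]
    [-0.05342 +0.98518 +0.16298]
    [+0.14908 -0.15352 +0.97684]
t = (0.0944, -0.0602, 0.6648) m
M0: Pc = R·M0+t = (+0.03200, +0.01094, +0.64407); u = 593.0·(+0.03200)/0.64407 + 317.9 = 347.3653, v = 547.9·(+0.01094)/0.64407 + 227.9 = 237.2098
M1: Pc = R·M1+t = (+0.16727, +0.00363, +0.66450); u = 593.0·(+0.16727)/0.66450 + 317.9 = 467.1766, v = 547.9·(+0.00363)/0.66450 + 227.9 = 230.8897
M2: Pc = R·M2+t = (+0.15680, -0.13134, +0.68553); u = 593.0·(+0.15680)/0.68553 + 317.9 = 453.5336, v = 547.9·(-0.13134)/0.68553 + 227.9 = 122.9249
M3: Pc = R·M3+t = (+0.02153, -0.12403, +0.66510); u = 593.0·(+0.02153)/0.66510 + 317.9 = 337.0921, v = 547.9·(-0.12403)/0.66510 + 227.9 = 125.7299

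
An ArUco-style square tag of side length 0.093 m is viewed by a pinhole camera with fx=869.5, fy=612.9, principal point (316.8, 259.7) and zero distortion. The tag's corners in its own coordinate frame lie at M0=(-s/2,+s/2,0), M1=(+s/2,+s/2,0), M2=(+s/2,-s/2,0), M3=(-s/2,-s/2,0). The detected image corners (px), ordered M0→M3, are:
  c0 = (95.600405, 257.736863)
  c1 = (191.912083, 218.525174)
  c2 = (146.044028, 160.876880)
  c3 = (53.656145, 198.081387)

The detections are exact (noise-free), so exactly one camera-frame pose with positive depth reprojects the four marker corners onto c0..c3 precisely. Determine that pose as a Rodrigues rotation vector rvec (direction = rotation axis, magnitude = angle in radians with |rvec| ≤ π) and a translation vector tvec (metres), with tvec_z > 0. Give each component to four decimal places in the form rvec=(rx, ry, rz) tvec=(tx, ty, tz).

Intrinsics K: fx=869.5, fy=612.9, cx=316.8, cy=259.7
Marker side s = 0.093 m; corners in marker frame (Z=0):
  M0 = (-0.0465, +0.0465, 0)
  M1 = (+0.0465, +0.0465, 0)
  M2 = (+0.0465, -0.0465, 0)
  M3 = (-0.0465, -0.0465, 0)
Detected image corners:
  c0 = (95.600405, 257.736863) px
  c1 = (191.912083, 218.525174) px
  c2 = (146.044028, 160.876880) px
  c3 = (53.656145, 198.081387) px
Planar DLT: solve 8×8 A·h = b for H (H[2,2]=1):
  H  [+1021.21424 +414.36425 +121.44778]
  H  [-398.31710 +531.54576 +208.10568]
  H  [+0.05883 -0.47456 +1.00000]
B = K⁻¹H; ‖b₁‖=1.337297, ‖b₂‖=1.337297; λ = 2/(‖b₁‖+‖b₂‖) = 0.747777, sign → tz>0 ⇒ λ=+0.747777
r₁ = λ·B[:,0] = (+0.86222,-0.50461,+0.04399); r₂ = λ·B[:,1] = (+0.48565,+0.79888,-0.35486)
r₃ = r₁×r₂ = (+0.14392,+0.32734,+0.93388); SVD([r₁ r₂ r₃]) → R = UVᵀ:
  R  [+0.86222 +0.48565 +0.14392]
  R  [-0.50461 +0.79888 +0.32734]
  R  [+0.04399 -0.35486 +0.93388]
t = (-0.16800, -0.06295, +0.74778) m
tr R = 2.594990; θ = arccos((tr R − 1)/2) = 0.647665 rad = 37.108°
axis k = ((R−Rᵀ)₃₂, (R−Rᵀ)₁₃, (R−Rᵀ)₂₁) / (2 sinθ) = (-0.565367, +0.082816, -0.820671)
rvec = θ·k = (-0.366168, +0.053637, -0.531520)

rvec=(-0.3662, 0.0536, -0.5315) tvec=(-0.1680, -0.0629, 0.7478)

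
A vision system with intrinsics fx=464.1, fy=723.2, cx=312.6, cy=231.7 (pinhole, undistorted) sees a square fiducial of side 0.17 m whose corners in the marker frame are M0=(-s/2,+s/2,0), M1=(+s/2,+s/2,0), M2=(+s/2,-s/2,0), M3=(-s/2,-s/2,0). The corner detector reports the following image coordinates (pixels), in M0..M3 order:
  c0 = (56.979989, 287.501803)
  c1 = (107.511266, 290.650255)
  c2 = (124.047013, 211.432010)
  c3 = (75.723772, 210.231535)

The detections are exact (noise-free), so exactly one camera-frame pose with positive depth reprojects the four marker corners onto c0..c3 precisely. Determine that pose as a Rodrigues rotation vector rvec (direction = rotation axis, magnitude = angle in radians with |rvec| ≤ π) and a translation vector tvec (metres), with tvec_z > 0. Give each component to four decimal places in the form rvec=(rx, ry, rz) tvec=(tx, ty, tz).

Intrinsics K: fx=464.1, fy=723.2, cx=312.6, cy=231.7
Marker side s = 0.17 m; corners in marker frame (Z=0):
  M0 = (-0.0850, +0.0850, 0)
  M1 = (+0.0850, +0.0850, 0)
  M2 = (+0.0850, -0.0850, 0)
  M3 = (-0.0850, -0.0850, 0)
Detected image corners:
  c0 = (56.979989, 287.501803) px
  c1 = (107.511266, 290.650255) px
  c2 = (124.047013, 211.432010) px
  c3 = (75.723772, 210.231535) px
Planar DLT: solve 8×8 A·h = b for H (H[2,2]=1):
  H  [+278.02953 -132.24725 +91.00995]
  H  [-21.79919 +382.22016 +248.90382]
  H  [-0.13778 -0.31195 +1.00000]
B = K⁻¹H; ‖b₁‖=0.705599, ‖b₂‖=0.705599; λ = 2/(‖b₁‖+‖b₂‖) = 1.417236, sign → tz>0 ⇒ λ=+1.417236
r₁ = λ·B[:,0] = (+0.98055,+0.01984,-0.19526); r₂ = λ·B[:,1] = (-0.10606,+0.89067,-0.44211)
r₃ = r₁×r₂ = (+0.16514,+0.45422,+0.87545); SVD([r₁ r₂ r₃]) → R = UVᵀ:
  R  [+0.98055 -0.10606 +0.16514]
  R  [+0.01984 +0.89067 +0.45422]
  R  [-0.19526 -0.44211 +0.87545]
t = (-0.67668, +0.03371, +1.41724) m
tr R = 2.746670; θ = arccos((tr R − 1)/2) = 0.508789 rad = 29.151°
axis k = ((R−Rᵀ)₃₂, (R−Rᵀ)₁₃, (R−Rᵀ)₂₁) / (2 sinθ) = (-0.920024, +0.369939, +0.129230)
rvec = θ·k = (-0.468098, +0.188221, +0.065751)

rvec=(-0.4681, 0.1882, 0.0658) tvec=(-0.6767, 0.0337, 1.4172)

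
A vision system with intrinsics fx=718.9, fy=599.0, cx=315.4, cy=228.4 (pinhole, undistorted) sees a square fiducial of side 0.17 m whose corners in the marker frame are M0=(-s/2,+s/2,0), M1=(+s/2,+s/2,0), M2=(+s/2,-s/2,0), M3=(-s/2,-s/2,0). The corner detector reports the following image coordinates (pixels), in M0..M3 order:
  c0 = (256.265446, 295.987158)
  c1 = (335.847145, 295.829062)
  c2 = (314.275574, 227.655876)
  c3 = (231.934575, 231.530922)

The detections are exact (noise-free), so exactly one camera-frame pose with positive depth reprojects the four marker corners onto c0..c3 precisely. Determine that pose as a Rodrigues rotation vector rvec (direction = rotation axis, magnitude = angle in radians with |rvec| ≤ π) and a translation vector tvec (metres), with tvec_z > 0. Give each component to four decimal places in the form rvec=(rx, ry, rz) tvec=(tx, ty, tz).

rvec=(0.4499, 0.4231, -0.1525) tvec=(-0.0587, 0.0784, 1.3348)

Intrinsics K: fx=718.9, fy=599.0, cx=315.4, cy=228.4
Marker side s = 0.17 m; corners in marker frame (Z=0):
  M0 = (-0.0850, +0.0850, 0)
  M1 = (+0.0850, +0.0850, 0)
  M2 = (+0.0850, -0.0850, 0)
  M3 = (-0.0850, -0.0850, 0)
Detected image corners:
  c0 = (256.265446, 295.987158) px
  c1 = (335.847145, 295.829062) px
  c2 = (314.275574, 227.655876) px
  c3 = (231.934575, 231.530922) px
Planar DLT: solve 8×8 A·h = b for H (H[2,2]=1):
  H  [+384.73603 +218.16521 +283.76098]
  H  [-95.89352 +466.36309 +263.59962]
  H  [-0.32084 +0.29143 +1.00000]
B = K⁻¹H; ‖b₁‖=0.749170, ‖b₂‖=0.749170; λ = 2/(‖b₁‖+‖b₂‖) = 1.334810, sign → tz>0 ⇒ λ=+1.334810
r₁ = λ·B[:,0] = (+0.90225,-0.05039,-0.42827); r₂ = λ·B[:,1] = (+0.23441,+0.89091,+0.38901)
r₃ = r₁×r₂ = (+0.36195,-0.45137,+0.81563); SVD([r₁ r₂ r₃]) → R = UVᵀ:
  R  [+0.90225 +0.23441 +0.36195]
  R  [-0.05039 +0.89091 -0.45137]
  R  [-0.42827 +0.38901 +0.81563]
t = (-0.05875, +0.07844, +1.33481) m
tr R = 2.608792; θ = arccos((tr R − 1)/2) = 0.636138 rad = 36.448°
axis k = ((R−Rᵀ)₃₂, (R−Rᵀ)₁₃, (R−Rᵀ)₂₁) / (2 sinθ) = (+0.707281, +0.665058, -0.239691)
rvec = θ·k = (+0.449928, +0.423068, -0.152476)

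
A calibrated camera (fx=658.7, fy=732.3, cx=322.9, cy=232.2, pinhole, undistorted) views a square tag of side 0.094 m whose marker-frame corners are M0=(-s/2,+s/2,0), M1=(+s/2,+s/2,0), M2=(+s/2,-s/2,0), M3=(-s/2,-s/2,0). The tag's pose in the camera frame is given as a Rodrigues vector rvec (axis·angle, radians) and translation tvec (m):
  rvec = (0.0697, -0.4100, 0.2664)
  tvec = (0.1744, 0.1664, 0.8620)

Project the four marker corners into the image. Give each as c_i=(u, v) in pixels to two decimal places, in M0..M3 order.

c0=(416.77, 406.05) c1=(474.75, 417.46) c2=(493.93, 342.43) c3=(436.73, 327.63)

Intrinsics K: fx=658.7, fy=732.3, cx=322.9, cy=232.2
Marker side s = 0.094 m; corners in marker frame (Z=0):
  M0 = (-0.0470, +0.0470, 0)
  M1 = (+0.0470, +0.0470, 0)
  M2 = (+0.0470, -0.0470, 0)
  M3 = (-0.0470, -0.0470, 0)
rvec = (0.0697, -0.4100, 0.2664), |rvec| = θ = 0.49389 rad = 28.298°
Rodrigues: sinθ=0.47405, 1−cosθ=0.11950; R = I + sinθ·[k]× + (1−cosθ)·[k]×²:
    [+0.88288 -0.26970 -0.38444]
    [+0.24170 +0.96285 -0.12041]
    [+0.40263 +0.01339 +0.91526]
t = (0.1744, 0.1664, 0.8620) m
M0: Pc = R·M0+t = (+0.12023, +0.20029, +0.84371); u = 658.7·(+0.12023)/0.84371 + 322.9 = 416.7654, v = 732.3·(+0.20029)/0.84371 + 232.2 = 406.0466
M1: Pc = R·M1+t = (+0.20322, +0.22301, +0.88155); u = 658.7·(+0.20322)/0.88155 + 322.9 = 474.7462, v = 732.3·(+0.22301)/0.88155 + 232.2 = 417.4561
M2: Pc = R·M2+t = (+0.22857, +0.13251, +0.88029); u = 658.7·(+0.22857)/0.88029 + 322.9 = 493.9335, v = 732.3·(+0.13251)/0.88029 + 232.2 = 342.4292
M3: Pc = R·M3+t = (+0.14558, +0.10979, +0.84245); u = 658.7·(+0.14558)/0.84245 + 322.9 = 436.7280, v = 732.3·(+0.10979)/0.84245 + 232.2 = 327.6319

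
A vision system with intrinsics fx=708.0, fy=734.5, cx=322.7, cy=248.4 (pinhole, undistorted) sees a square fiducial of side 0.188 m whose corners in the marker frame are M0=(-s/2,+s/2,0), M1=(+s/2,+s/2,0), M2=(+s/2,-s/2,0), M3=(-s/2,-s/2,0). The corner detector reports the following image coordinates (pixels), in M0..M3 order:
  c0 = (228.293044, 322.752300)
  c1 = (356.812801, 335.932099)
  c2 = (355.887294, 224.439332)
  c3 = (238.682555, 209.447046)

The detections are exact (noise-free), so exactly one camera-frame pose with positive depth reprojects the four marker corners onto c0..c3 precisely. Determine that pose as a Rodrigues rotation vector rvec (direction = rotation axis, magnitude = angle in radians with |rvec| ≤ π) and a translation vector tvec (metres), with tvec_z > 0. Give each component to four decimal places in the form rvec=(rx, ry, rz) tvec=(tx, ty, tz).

rvec=(-0.5422, -0.1855, 0.0698) tvec=(-0.0406, 0.0325, 1.0716)

Intrinsics K: fx=708.0, fy=734.5, cx=322.7, cy=248.4
Marker side s = 0.188 m; corners in marker frame (Z=0):
  M0 = (-0.0940, +0.0940, 0)
  M1 = (+0.0940, +0.0940, 0)
  M2 = (+0.0940, -0.0940, 0)
  M3 = (-0.0940, -0.0940, 0)
Detected image corners:
  c0 = (228.293044, 322.752300) px
  c1 = (356.812801, 335.932099) px
  c2 = (355.887294, 224.439332) px
  c3 = (238.682555, 209.447046) px
Planar DLT: solve 8×8 A·h = b for H (H[2,2]=1):
  H  [+695.34606 -167.56366 +295.87234]
  H  [+115.14910 +465.53763 +270.68160]
  H  [+0.14646 -0.48423 +1.00000]
B = K⁻¹H; ‖b₁‖=0.933198, ‖b₂‖=0.933198; λ = 2/(‖b₁‖+‖b₂‖) = 1.071584, sign → tz>0 ⇒ λ=+1.071584
r₁ = λ·B[:,0] = (+0.98090,+0.11492,+0.15694); r₂ = λ·B[:,1] = (-0.01711,+0.85467,-0.51889)
r₃ = r₁×r₂ = (-0.19376,+0.50629,+0.84031); SVD([r₁ r₂ r₃]) → R = UVᵀ:
  R  [+0.98090 -0.01711 -0.19376]
  R  [+0.11492 +0.85467 +0.50629]
  R  [+0.15694 -0.51889 +0.84031]
t = (-0.04060, +0.03251, +1.07158) m
tr R = 2.675880; θ = arccos((tr R − 1)/2) = 0.577299 rad = 33.077°
axis k = ((R−Rᵀ)₃₂, (R−Rᵀ)₁₃, (R−Rᵀ)₂₁) / (2 sinθ) = (-0.939221, -0.321299, +0.120956)
rvec = θ·k = (-0.542211, -0.185485, +0.069828)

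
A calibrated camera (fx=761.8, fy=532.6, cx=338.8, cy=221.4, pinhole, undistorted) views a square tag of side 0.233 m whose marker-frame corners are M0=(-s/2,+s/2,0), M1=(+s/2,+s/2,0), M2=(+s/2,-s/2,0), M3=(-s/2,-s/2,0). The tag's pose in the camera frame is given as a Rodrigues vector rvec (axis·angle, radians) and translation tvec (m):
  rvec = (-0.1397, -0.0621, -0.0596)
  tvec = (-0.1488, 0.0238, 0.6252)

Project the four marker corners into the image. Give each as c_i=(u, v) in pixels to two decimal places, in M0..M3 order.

c0=(12.75, 350.11) c1=(307.54, 335.84) c2=(291.67, 141.15) c3=(11.37, 149.98)

Intrinsics K: fx=761.8, fy=532.6, cx=338.8, cy=221.4
Marker side s = 0.233 m; corners in marker frame (Z=0):
  M0 = (-0.1165, +0.1165, 0)
  M1 = (+0.1165, +0.1165, 0)
  M2 = (+0.1165, -0.1165, 0)
  M3 = (-0.1165, -0.1165, 0)
rvec = (-0.1397, -0.0621, -0.0596), |rvec| = θ = 0.16409 rad = 9.402°
Rodrigues: sinθ=0.16335, 1−cosθ=0.01343; R = I + sinθ·[k]× + (1−cosθ)·[k]×²:
    [+0.99630 +0.06366 -0.05767]
    [-0.05500 +0.98849 +0.14092]
    [+0.06598 -0.13723 +0.98834]
t = (-0.1488, 0.0238, 0.6252) m
M0: Pc = R·M0+t = (-0.25745, +0.14537, +0.60153); u = 761.8·(-0.25745)/0.60153 + 338.8 = 12.7503, v = 532.6·(+0.14537)/0.60153 + 221.4 = 350.1102
M1: Pc = R·M1+t = (-0.02531, +0.13255, +0.61690); u = 761.8·(-0.02531)/0.61690 + 338.8 = 307.5400, v = 532.6·(+0.13255)/0.61690 + 221.4 = 335.8381
M2: Pc = R·M2+t = (-0.04015, -0.09777, +0.64887); u = 761.8·(-0.04015)/0.64887 + 338.8 = 291.6659, v = 532.6·(-0.09777)/0.64887 + 221.4 = 141.1518
M3: Pc = R·M3+t = (-0.27229, -0.08495, +0.63350); u = 761.8·(-0.27229)/0.63350 + 338.8 = 11.3697, v = 532.6·(-0.08495)/0.63350 + 221.4 = 149.9794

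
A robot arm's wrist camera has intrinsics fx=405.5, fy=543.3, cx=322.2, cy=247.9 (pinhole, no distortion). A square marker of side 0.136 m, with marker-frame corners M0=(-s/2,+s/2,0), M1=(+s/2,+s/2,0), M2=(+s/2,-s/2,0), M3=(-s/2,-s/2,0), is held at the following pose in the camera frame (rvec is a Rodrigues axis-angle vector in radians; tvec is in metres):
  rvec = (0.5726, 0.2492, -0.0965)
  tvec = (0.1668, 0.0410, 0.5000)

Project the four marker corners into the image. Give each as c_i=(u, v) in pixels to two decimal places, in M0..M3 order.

c0=(404.27, 345.46) c1=(512.66, 349.09) c2=(523.37, 226.79) c3=(398.18, 231.59)

Intrinsics K: fx=405.5, fy=543.3, cx=322.2, cy=247.9
Marker side s = 0.136 m; corners in marker frame (Z=0):
  M0 = (-0.0680, +0.0680, 0)
  M1 = (+0.0680, +0.0680, 0)
  M2 = (+0.0680, -0.0680, 0)
  M3 = (-0.0680, -0.0680, 0)
rvec = (0.5726, 0.2492, -0.0965), |rvec| = θ = 0.63189 rad = 36.205°
Rodrigues: sinθ=0.59067, 1−cosθ=0.19309; R = I + sinθ·[k]× + (1−cosθ)·[k]×²:
    [+0.96547 +0.15921 +0.20622]
    [-0.02120 +0.83694 -0.54688]
    [-0.25967 +0.52362 +0.81142]
t = (0.1668, 0.0410, 0.5000) m
M0: Pc = R·M0+t = (+0.11197, +0.09935, +0.55326); u = 405.5·(+0.11197)/0.55326 + 322.2 = 404.2688, v = 543.3·(+0.09935)/0.55326 + 247.9 = 345.4647
M1: Pc = R·M1+t = (+0.24328, +0.09647, +0.51795); u = 405.5·(+0.24328)/0.51795 + 322.2 = 512.6612, v = 543.3·(+0.09647)/0.51795 + 247.9 = 349.0922
M2: Pc = R·M2+t = (+0.22163, -0.01735, +0.44674); u = 405.5·(+0.22163)/0.44674 + 322.2 = 523.3681, v = 543.3·(-0.01735)/0.44674 + 247.9 = 226.7950
M3: Pc = R·M3+t = (+0.09032, -0.01447, +0.48205); u = 405.5·(+0.09032)/0.48205 + 322.2 = 398.1787, v = 543.3·(-0.01447)/0.48205 + 247.9 = 231.5909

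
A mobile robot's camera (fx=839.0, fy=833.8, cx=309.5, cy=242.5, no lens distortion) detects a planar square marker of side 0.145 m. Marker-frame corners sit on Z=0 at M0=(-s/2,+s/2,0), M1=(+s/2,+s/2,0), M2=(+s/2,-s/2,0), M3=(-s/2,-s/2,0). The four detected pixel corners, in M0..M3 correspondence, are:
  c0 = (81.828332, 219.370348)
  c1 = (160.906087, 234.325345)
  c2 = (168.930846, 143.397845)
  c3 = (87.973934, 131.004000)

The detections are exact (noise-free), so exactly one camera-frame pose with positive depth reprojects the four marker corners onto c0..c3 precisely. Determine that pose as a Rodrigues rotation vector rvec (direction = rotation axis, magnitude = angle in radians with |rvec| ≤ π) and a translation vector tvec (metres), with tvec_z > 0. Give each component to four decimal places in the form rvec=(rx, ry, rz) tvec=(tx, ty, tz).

Intrinsics K: fx=839.0, fy=833.8, cx=309.5, cy=242.5
Marker side s = 0.145 m; corners in marker frame (Z=0):
  M0 = (-0.0725, +0.0725, 0)
  M1 = (+0.0725, +0.0725, 0)
  M2 = (+0.0725, -0.0725, 0)
  M3 = (-0.0725, -0.0725, 0)
Detected image corners:
  c0 = (81.828332, 219.370348) px
  c1 = (160.906087, 234.325345) px
  c2 = (168.930846, 143.397845) px
  c3 = (87.973934, 131.004000) px
Planar DLT: solve 8×8 A·h = b for H (H[2,2]=1):
  H  [+524.44894 -30.94974 +124.23858]
  H  [+54.57438 +644.06928 +182.37931]
  H  [-0.21878 +0.14259 +1.00000]
B = K⁻¹H; ‖b₁‖=0.750115, ‖b₂‖=0.750115; λ = 2/(‖b₁‖+‖b₂‖) = 1.333129, sign → tz>0 ⇒ λ=+1.333129
r₁ = λ·B[:,0] = (+0.94091,+0.17208,-0.29166); r₂ = λ·B[:,1] = (-0.11930,+0.97449,+0.19009)
r₃ = r₁×r₂ = (+0.31693,-0.14406,+0.93744); SVD([r₁ r₂ r₃]) → R = UVᵀ:
  R  [+0.94091 -0.11930 +0.31693]
  R  [+0.17208 +0.97449 -0.14406]
  R  [-0.29166 +0.19009 +0.93744]
t = (-0.29437, -0.09612, +1.33313) m
tr R = 2.852849; θ = arccos((tr R − 1)/2) = 0.385994 rad = 22.116°
axis k = ((R−Rᵀ)₃₂, (R−Rᵀ)₁₃, (R−Rᵀ)₂₁) / (2 sinθ) = (+0.443785, +0.808269, +0.386983)
rvec = θ·k = (+0.171299, +0.311987, +0.149373)

rvec=(0.1713, 0.3120, 0.1494) tvec=(-0.2944, -0.0961, 1.3331)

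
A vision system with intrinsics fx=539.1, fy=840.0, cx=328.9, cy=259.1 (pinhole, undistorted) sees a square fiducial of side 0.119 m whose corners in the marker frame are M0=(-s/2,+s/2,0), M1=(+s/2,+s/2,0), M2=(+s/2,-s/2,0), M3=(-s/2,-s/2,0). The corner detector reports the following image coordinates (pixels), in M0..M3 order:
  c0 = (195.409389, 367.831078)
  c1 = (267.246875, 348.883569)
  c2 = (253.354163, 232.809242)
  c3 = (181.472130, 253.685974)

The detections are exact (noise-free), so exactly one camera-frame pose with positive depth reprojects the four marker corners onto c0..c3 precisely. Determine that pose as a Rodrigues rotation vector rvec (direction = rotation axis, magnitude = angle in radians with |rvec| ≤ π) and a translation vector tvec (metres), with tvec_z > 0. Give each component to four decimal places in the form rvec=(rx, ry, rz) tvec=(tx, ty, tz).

rvec=(0.0372, 0.1130, -0.1791) tvec=(-0.1658, 0.0425, 0.8528)

Intrinsics K: fx=539.1, fy=840.0, cx=328.9, cy=259.1
Marker side s = 0.119 m; corners in marker frame (Z=0):
  M0 = (-0.0595, +0.0595, 0)
  M1 = (+0.0595, +0.0595, 0)
  M2 = (+0.0595, -0.0595, 0)
  M3 = (-0.0595, -0.0595, 0)
Detected image corners:
  c0 = (195.409389, 367.831078) px
  c1 = (267.246875, 348.883569) px
  c2 = (253.354163, 232.809242) px
  c3 = (181.472130, 253.685974) px
Planar DLT: solve 8×8 A·h = b for H (H[2,2]=1):
  H  [+573.48283 +123.98587 +224.09418]
  H  [-208.04299 +976.69710 +300.99030]
  H  [-0.13540 +0.03143 +1.00000]
B = K⁻¹H; ‖b₁‖=1.172575, ‖b₂‖=1.172575; λ = 2/(‖b₁‖+‖b₂‖) = 0.852824, sign → tz>0 ⇒ λ=+0.852824
r₁ = λ·B[:,0] = (+0.97767,-0.17560,-0.11547); r₂ = λ·B[:,1] = (+0.17979,+0.98334,+0.02680)
r₃ = r₁×r₂ = (+0.10884,-0.04697,+0.99295); SVD([r₁ r₂ r₃]) → R = UVᵀ:
  R  [+0.97767 +0.17979 +0.10884]
  R  [-0.17560 +0.98334 -0.04697]
  R  [-0.11547 +0.02680 +0.99295]
t = (-0.16580, +0.04253, +0.85282) m
tr R = 2.953955; θ = arccos((tr R − 1)/2) = 0.214995 rad = 12.318°
axis k = ((R−Rᵀ)₃₂, (R−Rᵀ)₁₃, (R−Rᵀ)₂₁) / (2 sinθ) = (+0.172888, +0.525724, -0.832901)
rvec = θ·k = (+0.037170, +0.113028, -0.179070)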